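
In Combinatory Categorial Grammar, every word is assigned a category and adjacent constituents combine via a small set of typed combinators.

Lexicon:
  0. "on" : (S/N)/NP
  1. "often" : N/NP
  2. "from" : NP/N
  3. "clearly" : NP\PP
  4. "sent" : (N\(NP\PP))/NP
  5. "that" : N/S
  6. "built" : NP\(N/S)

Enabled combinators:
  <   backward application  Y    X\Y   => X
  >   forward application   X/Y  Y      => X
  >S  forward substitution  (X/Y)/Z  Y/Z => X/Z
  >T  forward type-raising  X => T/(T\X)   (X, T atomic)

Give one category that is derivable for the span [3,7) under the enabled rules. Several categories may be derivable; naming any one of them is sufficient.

[0,7] S   >
  [0,2] S/NP   >S
    [0,1] "on" : (S/N)/NP
    [1,2] "often" : N/NP
  [2,7] NP   >
    [2,3] "from" : NP/N
    [3,7] N   <
      [3,4] "clearly" : NP\PP
      [4,7] N\(NP\PP)   >
        [4,5] "sent" : (N\(NP\PP))/NP
        [5,7] NP   <
          [5,6] "that" : N/S
          [6,7] "built" : NP\(N/S)

N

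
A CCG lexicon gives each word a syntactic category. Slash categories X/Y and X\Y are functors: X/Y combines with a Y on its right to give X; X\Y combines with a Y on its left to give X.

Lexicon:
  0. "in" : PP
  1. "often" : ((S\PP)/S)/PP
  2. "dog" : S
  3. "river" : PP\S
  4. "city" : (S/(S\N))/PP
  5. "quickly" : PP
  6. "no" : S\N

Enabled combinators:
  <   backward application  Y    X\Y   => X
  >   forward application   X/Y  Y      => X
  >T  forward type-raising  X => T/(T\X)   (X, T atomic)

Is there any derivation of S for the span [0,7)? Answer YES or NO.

[0,7] S   <
  [0,1] "in" : PP
  [1,7] S\PP   >
    [1,4] (S\PP)/S   >
      [1,2] "often" : ((S\PP)/S)/PP
      [2,4] PP   >
        [2,3] PP/(PP\S)   >T
          [2,3] "dog" : S
        [3,4] "river" : PP\S
    [4,7] S   >
      [4,6] S/(S\N)   >
        [4,5] "city" : (S/(S\N))/PP
        [5,6] "quickly" : PP
      [6,7] "no" : S\N

YES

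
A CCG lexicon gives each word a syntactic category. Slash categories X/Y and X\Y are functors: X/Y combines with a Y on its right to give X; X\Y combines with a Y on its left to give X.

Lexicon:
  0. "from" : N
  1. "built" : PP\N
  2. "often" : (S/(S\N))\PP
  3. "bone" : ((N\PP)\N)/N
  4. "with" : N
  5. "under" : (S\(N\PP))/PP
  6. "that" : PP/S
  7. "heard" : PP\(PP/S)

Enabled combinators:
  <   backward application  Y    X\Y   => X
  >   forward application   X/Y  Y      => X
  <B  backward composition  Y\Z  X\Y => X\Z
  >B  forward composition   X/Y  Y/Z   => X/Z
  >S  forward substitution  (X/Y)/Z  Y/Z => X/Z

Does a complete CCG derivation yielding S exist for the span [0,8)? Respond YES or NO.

[0,8] S   >
  [0,3] S/(S\N)   <
    [0,2] PP   <
      [0,1] "from" : N
      [1,2] "built" : PP\N
    [2,3] "often" : (S/(S\N))\PP
  [3,8] S\N   <B
    [3,5] (N\PP)\N   >
      [3,4] "bone" : ((N\PP)\N)/N
      [4,5] "with" : N
    [5,8] S\(N\PP)   >
      [5,6] "under" : (S\(N\PP))/PP
      [6,8] PP   <
        [6,7] "that" : PP/S
        [7,8] "heard" : PP\(PP/S)

YES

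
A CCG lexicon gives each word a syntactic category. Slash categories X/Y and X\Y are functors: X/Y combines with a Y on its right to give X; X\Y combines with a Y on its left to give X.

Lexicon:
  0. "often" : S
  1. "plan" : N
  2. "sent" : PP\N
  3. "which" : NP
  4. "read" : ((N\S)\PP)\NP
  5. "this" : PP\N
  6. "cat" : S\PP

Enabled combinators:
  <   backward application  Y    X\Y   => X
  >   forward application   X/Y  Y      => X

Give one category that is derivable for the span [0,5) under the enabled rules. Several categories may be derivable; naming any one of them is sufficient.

N

[0,7] S   <
  [0,6] PP   <
    [0,5] N   <
      [0,1] "often" : S
      [1,5] N\S   <
        [1,3] PP   <
          [1,2] "plan" : N
          [2,3] "sent" : PP\N
        [3,5] (N\S)\PP   <
          [3,4] "which" : NP
          [4,5] "read" : ((N\S)\PP)\NP
    [5,6] "this" : PP\N
  [6,7] "cat" : S\PP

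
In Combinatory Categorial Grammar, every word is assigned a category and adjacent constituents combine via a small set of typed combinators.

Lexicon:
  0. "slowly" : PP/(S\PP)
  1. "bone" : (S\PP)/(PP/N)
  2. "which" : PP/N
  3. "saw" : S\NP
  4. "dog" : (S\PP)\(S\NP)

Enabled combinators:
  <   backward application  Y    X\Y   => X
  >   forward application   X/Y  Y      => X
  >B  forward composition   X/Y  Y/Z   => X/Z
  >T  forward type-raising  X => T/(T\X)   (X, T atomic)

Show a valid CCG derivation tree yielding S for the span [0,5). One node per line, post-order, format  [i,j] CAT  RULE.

[0,5] S   <
  [0,3] PP   >
    [0,1] "slowly" : PP/(S\PP)
    [1,3] S\PP   >
      [1,2] "bone" : (S\PP)/(PP/N)
      [2,3] "which" : PP/N
  [3,5] S\PP   <
    [3,4] "saw" : S\NP
    [4,5] "dog" : (S\PP)\(S\NP)

[0,1] PP/(S\PP)  lex  "slowly"
[1,2] (S\PP)/(PP/N)  lex  "bone"
[2,3] PP/N  lex  "which"
[1,3] S\PP  >  k=2
[0,3] PP  >  k=1
[3,4] S\NP  lex  "saw"
[4,5] (S\PP)\(S\NP)  lex  "dog"
[3,5] S\PP  <  k=4
[0,5] S  <  k=3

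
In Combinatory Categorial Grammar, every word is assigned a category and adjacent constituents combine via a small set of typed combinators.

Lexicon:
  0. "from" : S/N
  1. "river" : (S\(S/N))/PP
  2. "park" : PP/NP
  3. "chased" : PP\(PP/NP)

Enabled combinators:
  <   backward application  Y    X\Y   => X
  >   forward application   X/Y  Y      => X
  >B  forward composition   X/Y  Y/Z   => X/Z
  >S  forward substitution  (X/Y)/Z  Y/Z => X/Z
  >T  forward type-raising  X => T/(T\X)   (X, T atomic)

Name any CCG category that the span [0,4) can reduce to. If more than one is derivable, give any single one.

[0,4] S   <
  [0,1] "from" : S/N
  [1,4] S\(S/N)   >
    [1,2] "river" : (S\(S/N))/PP
    [2,4] PP   <
      [2,3] "park" : PP/NP
      [3,4] "chased" : PP\(PP/NP)

S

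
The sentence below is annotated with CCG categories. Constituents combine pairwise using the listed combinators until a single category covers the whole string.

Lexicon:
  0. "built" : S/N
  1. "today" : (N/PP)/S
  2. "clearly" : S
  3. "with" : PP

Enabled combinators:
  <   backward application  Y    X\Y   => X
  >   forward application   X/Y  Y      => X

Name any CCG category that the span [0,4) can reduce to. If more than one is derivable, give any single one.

[0,4] S   >
  [0,1] "built" : S/N
  [1,4] N   >
    [1,3] N/PP   >
      [1,2] "today" : (N/PP)/S
      [2,3] "clearly" : S
    [3,4] "with" : PP

S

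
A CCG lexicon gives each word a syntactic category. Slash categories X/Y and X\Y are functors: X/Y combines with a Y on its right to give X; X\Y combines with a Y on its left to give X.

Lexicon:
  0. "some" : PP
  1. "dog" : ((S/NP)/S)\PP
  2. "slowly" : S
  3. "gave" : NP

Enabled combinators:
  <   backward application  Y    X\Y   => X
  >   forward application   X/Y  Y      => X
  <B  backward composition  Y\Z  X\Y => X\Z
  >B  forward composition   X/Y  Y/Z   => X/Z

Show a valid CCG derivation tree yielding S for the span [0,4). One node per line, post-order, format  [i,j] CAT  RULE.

[0,4] S   >
  [0,3] S/NP   >
    [0,2] (S/NP)/S   <
      [0,1] "some" : PP
      [1,2] "dog" : ((S/NP)/S)\PP
    [2,3] "slowly" : S
  [3,4] "gave" : NP

[0,1] PP  lex  "some"
[1,2] ((S/NP)/S)\PP  lex  "dog"
[0,2] (S/NP)/S  <  k=1
[2,3] S  lex  "slowly"
[0,3] S/NP  >  k=2
[3,4] NP  lex  "gave"
[0,4] S  >  k=3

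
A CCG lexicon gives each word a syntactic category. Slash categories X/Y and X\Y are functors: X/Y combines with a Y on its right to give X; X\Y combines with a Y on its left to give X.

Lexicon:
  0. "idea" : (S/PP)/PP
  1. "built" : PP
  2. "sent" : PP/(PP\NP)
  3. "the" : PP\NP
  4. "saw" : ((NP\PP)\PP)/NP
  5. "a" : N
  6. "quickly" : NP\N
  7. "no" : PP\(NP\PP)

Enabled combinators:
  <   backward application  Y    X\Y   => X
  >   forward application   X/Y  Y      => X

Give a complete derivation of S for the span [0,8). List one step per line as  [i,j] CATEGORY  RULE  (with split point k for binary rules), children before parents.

[0,8] S   >
  [0,2] S/PP   >
    [0,1] "idea" : (S/PP)/PP
    [1,2] "built" : PP
  [2,8] PP   <
    [2,7] NP\PP   <
      [2,4] PP   >
        [2,3] "sent" : PP/(PP\NP)
        [3,4] "the" : PP\NP
      [4,7] (NP\PP)\PP   >
        [4,5] "saw" : ((NP\PP)\PP)/NP
        [5,7] NP   <
          [5,6] "a" : N
          [6,7] "quickly" : NP\N
    [7,8] "no" : PP\(NP\PP)

[0,1] (S/PP)/PP  lex  "idea"
[1,2] PP  lex  "built"
[0,2] S/PP  >  k=1
[2,3] PP/(PP\NP)  lex  "sent"
[3,4] PP\NP  lex  "the"
[2,4] PP  >  k=3
[4,5] ((NP\PP)\PP)/NP  lex  "saw"
[5,6] N  lex  "a"
[6,7] NP\N  lex  "quickly"
[5,7] NP  <  k=6
[4,7] (NP\PP)\PP  >  k=5
[2,7] NP\PP  <  k=4
[7,8] PP\(NP\PP)  lex  "no"
[2,8] PP  <  k=7
[0,8] S  >  k=2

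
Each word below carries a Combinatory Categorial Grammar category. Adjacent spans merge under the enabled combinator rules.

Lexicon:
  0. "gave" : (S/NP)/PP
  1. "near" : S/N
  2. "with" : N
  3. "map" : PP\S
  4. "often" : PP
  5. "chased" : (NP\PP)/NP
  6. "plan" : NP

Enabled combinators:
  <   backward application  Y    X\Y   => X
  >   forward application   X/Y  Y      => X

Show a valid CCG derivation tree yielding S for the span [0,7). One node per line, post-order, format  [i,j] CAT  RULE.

[0,1] (S/NP)/PP  lex  "gave"
[1,2] S/N  lex  "near"
[2,3] N  lex  "with"
[1,3] S  >  k=2
[3,4] PP\S  lex  "map"
[1,4] PP  <  k=3
[0,4] S/NP  >  k=1
[4,5] PP  lex  "often"
[5,6] (NP\PP)/NP  lex  "chased"
[6,7] NP  lex  "plan"
[5,7] NP\PP  >  k=6
[4,7] NP  <  k=5
[0,7] S  >  k=4

[0,7] S   >
  [0,4] S/NP   >
    [0,1] "gave" : (S/NP)/PP
    [1,4] PP   <
      [1,3] S   >
        [1,2] "near" : S/N
        [2,3] "with" : N
      [3,4] "map" : PP\S
  [4,7] NP   <
    [4,5] "often" : PP
    [5,7] NP\PP   >
      [5,6] "chased" : (NP\PP)/NP
      [6,7] "plan" : NP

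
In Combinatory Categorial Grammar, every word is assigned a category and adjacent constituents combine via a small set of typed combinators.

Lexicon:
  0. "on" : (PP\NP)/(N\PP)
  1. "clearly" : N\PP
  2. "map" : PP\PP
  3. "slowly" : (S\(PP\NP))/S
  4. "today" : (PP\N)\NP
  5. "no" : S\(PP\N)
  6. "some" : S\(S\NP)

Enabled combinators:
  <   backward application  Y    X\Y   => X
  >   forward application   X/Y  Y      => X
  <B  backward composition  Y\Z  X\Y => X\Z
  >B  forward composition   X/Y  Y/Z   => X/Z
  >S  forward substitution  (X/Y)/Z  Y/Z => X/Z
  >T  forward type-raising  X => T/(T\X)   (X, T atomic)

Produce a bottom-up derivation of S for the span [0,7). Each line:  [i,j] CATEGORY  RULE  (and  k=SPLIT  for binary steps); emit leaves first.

[0,7] S   <
  [0,3] PP\NP   <B
    [0,2] PP\NP   >
      [0,1] "on" : (PP\NP)/(N\PP)
      [1,2] "clearly" : N\PP
    [2,3] "map" : PP\PP
  [3,7] S\(PP\NP)   >
    [3,4] "slowly" : (S\(PP\NP))/S
    [4,7] S   <
      [4,6] S\NP   <B
        [4,5] "today" : (PP\N)\NP
        [5,6] "no" : S\(PP\N)
      [6,7] "some" : S\(S\NP)

[0,1] (PP\NP)/(N\PP)  lex  "on"
[1,2] N\PP  lex  "clearly"
[0,2] PP\NP  >  k=1
[2,3] PP\PP  lex  "map"
[0,3] PP\NP  <B  k=2
[3,4] (S\(PP\NP))/S  lex  "slowly"
[4,5] (PP\N)\NP  lex  "today"
[5,6] S\(PP\N)  lex  "no"
[4,6] S\NP  <B  k=5
[6,7] S\(S\NP)  lex  "some"
[4,7] S  <  k=6
[3,7] S\(PP\NP)  >  k=4
[0,7] S  <  k=3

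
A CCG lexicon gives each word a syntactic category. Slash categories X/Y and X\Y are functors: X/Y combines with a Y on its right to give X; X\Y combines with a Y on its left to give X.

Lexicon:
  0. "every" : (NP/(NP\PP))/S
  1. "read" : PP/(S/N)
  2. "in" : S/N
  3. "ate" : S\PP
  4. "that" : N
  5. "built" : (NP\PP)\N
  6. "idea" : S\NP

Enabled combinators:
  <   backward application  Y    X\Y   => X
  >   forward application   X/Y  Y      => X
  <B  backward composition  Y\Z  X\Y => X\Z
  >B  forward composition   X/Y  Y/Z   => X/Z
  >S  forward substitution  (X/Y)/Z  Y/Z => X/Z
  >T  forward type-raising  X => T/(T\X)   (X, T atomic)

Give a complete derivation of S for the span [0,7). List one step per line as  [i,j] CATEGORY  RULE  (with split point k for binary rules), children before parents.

[0,1] (NP/(NP\PP))/S  lex  "every"
[1,2] PP/(S/N)  lex  "read"
[2,3] S/N  lex  "in"
[1,3] PP  >  k=2
[3,4] S\PP  lex  "ate"
[1,4] S  <  k=3
[0,4] NP/(NP\PP)  >  k=1
[4,5] N  lex  "that"
[5,6] (NP\PP)\N  lex  "built"
[4,6] NP\PP  <  k=5
[0,6] NP  >  k=4
[6,7] S\NP  lex  "idea"
[0,7] S  <  k=6

[0,7] S   <
  [0,6] NP   >
    [0,4] NP/(NP\PP)   >
      [0,1] "every" : (NP/(NP\PP))/S
      [1,4] S   <
        [1,3] PP   >
          [1,2] "read" : PP/(S/N)
          [2,3] "in" : S/N
        [3,4] "ate" : S\PP
    [4,6] NP\PP   <
      [4,5] "that" : N
      [5,6] "built" : (NP\PP)\N
  [6,7] "idea" : S\NP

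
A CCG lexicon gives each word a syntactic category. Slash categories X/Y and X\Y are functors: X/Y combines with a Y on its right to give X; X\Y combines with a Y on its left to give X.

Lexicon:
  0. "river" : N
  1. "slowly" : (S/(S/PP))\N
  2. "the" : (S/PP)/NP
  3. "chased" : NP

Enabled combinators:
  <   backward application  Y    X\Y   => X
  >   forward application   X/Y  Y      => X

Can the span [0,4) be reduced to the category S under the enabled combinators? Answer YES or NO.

YES

[0,4] S   >
  [0,2] S/(S/PP)   <
    [0,1] "river" : N
    [1,2] "slowly" : (S/(S/PP))\N
  [2,4] S/PP   >
    [2,3] "the" : (S/PP)/NP
    [3,4] "chased" : NP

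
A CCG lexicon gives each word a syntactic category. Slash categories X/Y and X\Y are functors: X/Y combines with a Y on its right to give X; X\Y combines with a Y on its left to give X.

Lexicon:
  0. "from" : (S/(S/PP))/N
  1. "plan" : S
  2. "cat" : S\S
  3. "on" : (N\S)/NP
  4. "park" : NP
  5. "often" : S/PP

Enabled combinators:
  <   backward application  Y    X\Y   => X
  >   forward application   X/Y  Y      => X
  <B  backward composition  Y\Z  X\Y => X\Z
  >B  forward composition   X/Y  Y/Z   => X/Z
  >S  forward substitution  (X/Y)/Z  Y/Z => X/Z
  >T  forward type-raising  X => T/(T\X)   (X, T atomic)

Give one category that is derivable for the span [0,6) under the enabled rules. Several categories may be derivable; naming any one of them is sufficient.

S

[0,6] S   >
  [0,5] S/(S/PP)   >
    [0,1] "from" : (S/(S/PP))/N
    [1,5] N   >
      [1,2] N/(N\S)   >T
        [1,2] "plan" : S
      [2,5] N\S   <B
        [2,3] "cat" : S\S
        [3,5] N\S   >
          [3,4] "on" : (N\S)/NP
          [4,5] "park" : NP
  [5,6] "often" : S/PP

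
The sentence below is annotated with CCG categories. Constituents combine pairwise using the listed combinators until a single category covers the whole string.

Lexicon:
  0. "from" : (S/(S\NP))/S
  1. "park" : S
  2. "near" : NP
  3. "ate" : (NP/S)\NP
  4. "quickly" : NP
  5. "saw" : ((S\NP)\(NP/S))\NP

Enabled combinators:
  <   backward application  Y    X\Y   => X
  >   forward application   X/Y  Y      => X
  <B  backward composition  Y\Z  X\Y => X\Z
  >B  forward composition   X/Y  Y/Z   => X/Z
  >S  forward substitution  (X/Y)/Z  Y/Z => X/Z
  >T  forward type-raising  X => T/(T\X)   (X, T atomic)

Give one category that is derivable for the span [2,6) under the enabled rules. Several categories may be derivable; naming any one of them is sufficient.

[0,6] S   >
  [0,2] S/(S\NP)   >
    [0,1] "from" : (S/(S\NP))/S
    [1,2] "park" : S
  [2,6] S\NP   <
    [2,4] NP/S   <
      [2,3] "near" : NP
      [3,4] "ate" : (NP/S)\NP
    [4,6] (S\NP)\(NP/S)   <
      [4,5] "quickly" : NP
      [5,6] "saw" : ((S\NP)\(NP/S))\NP

S\NP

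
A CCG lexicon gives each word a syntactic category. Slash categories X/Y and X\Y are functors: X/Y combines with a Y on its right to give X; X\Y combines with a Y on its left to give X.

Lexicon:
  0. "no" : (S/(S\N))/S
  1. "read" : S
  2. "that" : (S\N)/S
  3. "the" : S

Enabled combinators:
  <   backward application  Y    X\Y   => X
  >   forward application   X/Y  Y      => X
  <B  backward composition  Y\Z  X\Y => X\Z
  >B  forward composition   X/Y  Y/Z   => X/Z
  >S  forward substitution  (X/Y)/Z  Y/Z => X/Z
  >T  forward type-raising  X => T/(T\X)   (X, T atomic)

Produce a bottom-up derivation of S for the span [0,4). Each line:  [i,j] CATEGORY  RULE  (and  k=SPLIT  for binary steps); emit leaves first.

[0,1] (S/(S\N))/S  lex  "no"
[1,2] S  lex  "read"
[0,2] S/(S\N)  >  k=1
[2,3] (S\N)/S  lex  "that"
[3,4] S  lex  "the"
[2,4] S\N  >  k=3
[0,4] S  >  k=2

[0,4] S   >
  [0,2] S/(S\N)   >
    [0,1] "no" : (S/(S\N))/S
    [1,2] "read" : S
  [2,4] S\N   >
    [2,3] "that" : (S\N)/S
    [3,4] "the" : S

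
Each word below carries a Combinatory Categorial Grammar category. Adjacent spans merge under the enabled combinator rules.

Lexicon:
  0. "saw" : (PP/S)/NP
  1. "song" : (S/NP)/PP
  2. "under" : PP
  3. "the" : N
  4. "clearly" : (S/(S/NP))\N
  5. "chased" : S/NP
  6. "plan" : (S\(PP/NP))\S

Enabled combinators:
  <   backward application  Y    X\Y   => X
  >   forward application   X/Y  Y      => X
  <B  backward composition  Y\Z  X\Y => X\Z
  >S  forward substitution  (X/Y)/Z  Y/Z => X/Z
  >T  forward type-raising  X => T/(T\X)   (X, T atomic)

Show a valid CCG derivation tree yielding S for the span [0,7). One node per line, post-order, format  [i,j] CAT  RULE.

[0,1] (PP/S)/NP  lex  "saw"
[1,2] (S/NP)/PP  lex  "song"
[2,3] PP  lex  "under"
[1,3] S/NP  >  k=2
[0,3] PP/NP  >S  k=1
[3,4] N  lex  "the"
[4,5] (S/(S/NP))\N  lex  "clearly"
[3,5] S/(S/NP)  <  k=4
[5,6] S/NP  lex  "chased"
[3,6] S  >  k=5
[6,7] (S\(PP/NP))\S  lex  "plan"
[3,7] S\(PP/NP)  <  k=6
[0,7] S  <  k=3

[0,7] S   <
  [0,3] PP/NP   >S
    [0,1] "saw" : (PP/S)/NP
    [1,3] S/NP   >
      [1,2] "song" : (S/NP)/PP
      [2,3] "under" : PP
  [3,7] S\(PP/NP)   <
    [3,6] S   >
      [3,5] S/(S/NP)   <
        [3,4] "the" : N
        [4,5] "clearly" : (S/(S/NP))\N
      [5,6] "chased" : S/NP
    [6,7] "plan" : (S\(PP/NP))\S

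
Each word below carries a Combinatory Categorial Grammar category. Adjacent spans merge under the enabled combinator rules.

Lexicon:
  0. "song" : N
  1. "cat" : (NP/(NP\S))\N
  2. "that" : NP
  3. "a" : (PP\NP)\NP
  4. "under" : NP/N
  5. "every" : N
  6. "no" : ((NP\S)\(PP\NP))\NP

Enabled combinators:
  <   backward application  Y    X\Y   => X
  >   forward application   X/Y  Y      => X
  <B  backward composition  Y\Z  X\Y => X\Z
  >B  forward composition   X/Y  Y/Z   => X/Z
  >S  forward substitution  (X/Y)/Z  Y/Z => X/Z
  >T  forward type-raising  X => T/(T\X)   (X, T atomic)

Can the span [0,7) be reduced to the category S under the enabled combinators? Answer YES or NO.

NO

N (NP/(NP\S))\N NP (PP\NP)\NP NP/N N ((NP\S)\(PP\NP))\NP
CKY chart[0,7] = {N/(N\NP), NP, NP/(NP\NP), PP/(PP\NP), S/(S\NP)}; S ∉ chart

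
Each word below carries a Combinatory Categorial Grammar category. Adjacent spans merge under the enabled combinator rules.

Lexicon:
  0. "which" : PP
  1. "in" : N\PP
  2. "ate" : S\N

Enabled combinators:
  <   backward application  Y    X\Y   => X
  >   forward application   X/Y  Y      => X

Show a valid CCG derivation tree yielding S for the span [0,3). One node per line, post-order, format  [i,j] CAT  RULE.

[0,3] S   <
  [0,2] N   <
    [0,1] "which" : PP
    [1,2] "in" : N\PP
  [2,3] "ate" : S\N

[0,1] PP  lex  "which"
[1,2] N\PP  lex  "in"
[0,2] N  <  k=1
[2,3] S\N  lex  "ate"
[0,3] S  <  k=2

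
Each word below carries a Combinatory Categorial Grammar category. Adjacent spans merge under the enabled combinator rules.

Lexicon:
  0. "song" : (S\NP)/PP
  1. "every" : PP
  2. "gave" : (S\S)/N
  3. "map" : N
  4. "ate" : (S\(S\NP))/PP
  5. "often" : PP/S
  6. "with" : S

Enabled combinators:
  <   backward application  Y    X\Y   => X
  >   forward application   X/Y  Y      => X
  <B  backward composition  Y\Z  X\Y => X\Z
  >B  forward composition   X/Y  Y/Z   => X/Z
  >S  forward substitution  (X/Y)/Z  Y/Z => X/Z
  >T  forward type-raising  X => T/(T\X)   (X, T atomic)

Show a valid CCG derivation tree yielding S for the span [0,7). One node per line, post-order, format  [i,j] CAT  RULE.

[0,7] S   <
  [0,4] S\NP   <B
    [0,2] S\NP   >
      [0,1] "song" : (S\NP)/PP
      [1,2] "every" : PP
    [2,4] S\S   >
      [2,3] "gave" : (S\S)/N
      [3,4] "map" : N
  [4,7] S\(S\NP)   >
    [4,5] "ate" : (S\(S\NP))/PP
    [5,7] PP   >
      [5,6] "often" : PP/S
      [6,7] "with" : S

[0,1] (S\NP)/PP  lex  "song"
[1,2] PP  lex  "every"
[0,2] S\NP  >  k=1
[2,3] (S\S)/N  lex  "gave"
[3,4] N  lex  "map"
[2,4] S\S  >  k=3
[0,4] S\NP  <B  k=2
[4,5] (S\(S\NP))/PP  lex  "ate"
[5,6] PP/S  lex  "often"
[6,7] S  lex  "with"
[5,7] PP  >  k=6
[4,7] S\(S\NP)  >  k=5
[0,7] S  <  k=4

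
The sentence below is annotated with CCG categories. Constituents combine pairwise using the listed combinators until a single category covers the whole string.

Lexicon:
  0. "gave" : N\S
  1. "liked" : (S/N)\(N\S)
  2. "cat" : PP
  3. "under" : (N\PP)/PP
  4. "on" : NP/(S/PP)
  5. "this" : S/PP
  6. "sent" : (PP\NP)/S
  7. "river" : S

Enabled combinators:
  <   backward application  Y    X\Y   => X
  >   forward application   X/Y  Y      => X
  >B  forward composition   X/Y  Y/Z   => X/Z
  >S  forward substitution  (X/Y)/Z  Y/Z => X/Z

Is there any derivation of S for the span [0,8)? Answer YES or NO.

YES

[0,8] S   >
  [0,2] S/N   <
    [0,1] "gave" : N\S
    [1,2] "liked" : (S/N)\(N\S)
  [2,8] N   <
    [2,3] "cat" : PP
    [3,8] N\PP   >
      [3,4] "under" : (N\PP)/PP
      [4,8] PP   <
        [4,6] NP   >
          [4,5] "on" : NP/(S/PP)
          [5,6] "this" : S/PP
        [6,8] PP\NP   >
          [6,7] "sent" : (PP\NP)/S
          [7,8] "river" : S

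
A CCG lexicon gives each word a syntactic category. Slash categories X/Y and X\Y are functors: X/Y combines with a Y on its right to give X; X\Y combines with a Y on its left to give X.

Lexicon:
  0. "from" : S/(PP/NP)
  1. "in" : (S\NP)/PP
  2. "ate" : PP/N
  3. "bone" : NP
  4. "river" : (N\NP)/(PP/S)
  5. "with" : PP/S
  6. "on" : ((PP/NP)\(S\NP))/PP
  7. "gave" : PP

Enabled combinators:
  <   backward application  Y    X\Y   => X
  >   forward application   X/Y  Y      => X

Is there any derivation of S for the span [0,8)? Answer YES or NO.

[0,8] S   >
  [0,1] "from" : S/(PP/NP)
  [1,8] PP/NP   <
    [1,6] S\NP   >
      [1,2] "in" : (S\NP)/PP
      [2,6] PP   >
        [2,3] "ate" : PP/N
        [3,6] N   <
          [3,4] "bone" : NP
          [4,6] N\NP   >
            [4,5] "river" : (N\NP)/(PP/S)
            [5,6] "with" : PP/S
    [6,8] (PP/NP)\(S\NP)   >
      [6,7] "on" : ((PP/NP)\(S\NP))/PP
      [7,8] "gave" : PP

YES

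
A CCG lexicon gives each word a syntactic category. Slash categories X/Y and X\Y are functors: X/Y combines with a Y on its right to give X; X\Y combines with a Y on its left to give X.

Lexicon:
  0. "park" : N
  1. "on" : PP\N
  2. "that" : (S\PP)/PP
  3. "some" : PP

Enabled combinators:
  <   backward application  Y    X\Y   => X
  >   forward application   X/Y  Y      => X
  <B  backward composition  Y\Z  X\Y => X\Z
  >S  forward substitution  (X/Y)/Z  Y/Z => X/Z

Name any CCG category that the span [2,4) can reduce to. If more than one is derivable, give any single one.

S\PP

[0,4] S   <
  [0,2] PP   <
    [0,1] "park" : N
    [1,2] "on" : PP\N
  [2,4] S\PP   >
    [2,3] "that" : (S\PP)/PP
    [3,4] "some" : PP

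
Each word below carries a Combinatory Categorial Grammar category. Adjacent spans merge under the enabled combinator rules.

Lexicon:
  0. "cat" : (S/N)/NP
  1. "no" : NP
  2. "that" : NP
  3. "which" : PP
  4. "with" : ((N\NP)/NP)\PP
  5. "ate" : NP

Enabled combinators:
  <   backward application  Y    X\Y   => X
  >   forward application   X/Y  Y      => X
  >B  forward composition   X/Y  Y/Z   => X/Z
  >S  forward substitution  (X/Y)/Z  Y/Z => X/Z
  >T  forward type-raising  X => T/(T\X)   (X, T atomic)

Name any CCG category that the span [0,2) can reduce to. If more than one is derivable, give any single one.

S/N

[0,6] S   >
  [0,2] S/N   >
    [0,1] "cat" : (S/N)/NP
    [1,2] "no" : NP
  [2,6] N   <
    [2,3] "that" : NP
    [3,6] N\NP   >
      [3,5] (N\NP)/NP   <
        [3,4] "which" : PP
        [4,5] "with" : ((N\NP)/NP)\PP
      [5,6] "ate" : NP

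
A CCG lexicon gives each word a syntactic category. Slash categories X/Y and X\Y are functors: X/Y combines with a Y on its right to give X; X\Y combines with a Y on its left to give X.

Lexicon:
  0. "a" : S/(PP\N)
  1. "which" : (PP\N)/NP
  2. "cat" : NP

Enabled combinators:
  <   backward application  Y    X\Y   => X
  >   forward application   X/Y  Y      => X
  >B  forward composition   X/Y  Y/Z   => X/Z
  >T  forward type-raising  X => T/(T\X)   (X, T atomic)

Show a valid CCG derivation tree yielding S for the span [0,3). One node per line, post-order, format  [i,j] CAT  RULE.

[0,3] S   >
  [0,1] "a" : S/(PP\N)
  [1,3] PP\N   >
    [1,2] "which" : (PP\N)/NP
    [2,3] "cat" : NP

[0,1] S/(PP\N)  lex  "a"
[1,2] (PP\N)/NP  lex  "which"
[2,3] NP  lex  "cat"
[1,3] PP\N  >  k=2
[0,3] S  >  k=1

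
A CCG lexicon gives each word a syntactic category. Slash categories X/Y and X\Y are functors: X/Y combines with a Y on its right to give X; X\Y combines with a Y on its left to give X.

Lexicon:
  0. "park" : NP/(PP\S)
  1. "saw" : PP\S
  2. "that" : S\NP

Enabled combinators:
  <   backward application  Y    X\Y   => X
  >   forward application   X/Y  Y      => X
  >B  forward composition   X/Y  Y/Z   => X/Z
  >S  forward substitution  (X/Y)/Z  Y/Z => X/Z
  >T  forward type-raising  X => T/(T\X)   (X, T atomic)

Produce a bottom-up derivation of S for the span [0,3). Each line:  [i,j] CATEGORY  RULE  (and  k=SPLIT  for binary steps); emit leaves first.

[0,1] NP/(PP\S)  lex  "park"
[1,2] PP\S  lex  "saw"
[0,2] NP  >  k=1
[2,3] S\NP  lex  "that"
[0,3] S  <  k=2

[0,3] S   <
  [0,2] NP   >
    [0,1] "park" : NP/(PP\S)
    [1,2] "saw" : PP\S
  [2,3] "that" : S\NP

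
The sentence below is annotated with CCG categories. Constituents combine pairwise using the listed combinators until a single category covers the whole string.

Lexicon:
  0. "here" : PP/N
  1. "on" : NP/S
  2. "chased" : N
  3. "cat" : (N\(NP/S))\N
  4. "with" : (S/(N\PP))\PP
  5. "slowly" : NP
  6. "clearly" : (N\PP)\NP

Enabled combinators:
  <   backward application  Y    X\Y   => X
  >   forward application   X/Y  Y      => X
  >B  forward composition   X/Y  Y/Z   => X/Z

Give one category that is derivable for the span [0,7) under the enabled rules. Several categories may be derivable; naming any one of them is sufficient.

[0,7] S   >
  [0,5] S/(N\PP)   <
    [0,4] PP   >
      [0,1] "here" : PP/N
      [1,4] N   <
        [1,2] "on" : NP/S
        [2,4] N\(NP/S)   <
          [2,3] "chased" : N
          [3,4] "cat" : (N\(NP/S))\N
    [4,5] "with" : (S/(N\PP))\PP
  [5,7] N\PP   <
    [5,6] "slowly" : NP
    [6,7] "clearly" : (N\PP)\NP

S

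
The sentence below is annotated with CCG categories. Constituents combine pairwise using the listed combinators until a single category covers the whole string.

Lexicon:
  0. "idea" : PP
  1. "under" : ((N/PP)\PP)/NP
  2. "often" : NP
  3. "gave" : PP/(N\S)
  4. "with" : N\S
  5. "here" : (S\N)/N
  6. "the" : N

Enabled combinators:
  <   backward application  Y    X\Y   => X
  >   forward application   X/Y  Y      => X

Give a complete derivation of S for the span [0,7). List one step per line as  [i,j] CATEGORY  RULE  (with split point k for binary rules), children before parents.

[0,7] S   <
  [0,5] N   >
    [0,3] N/PP   <
      [0,1] "idea" : PP
      [1,3] (N/PP)\PP   >
        [1,2] "under" : ((N/PP)\PP)/NP
        [2,3] "often" : NP
    [3,5] PP   >
      [3,4] "gave" : PP/(N\S)
      [4,5] "with" : N\S
  [5,7] S\N   >
    [5,6] "here" : (S\N)/N
    [6,7] "the" : N

[0,1] PP  lex  "idea"
[1,2] ((N/PP)\PP)/NP  lex  "under"
[2,3] NP  lex  "often"
[1,3] (N/PP)\PP  >  k=2
[0,3] N/PP  <  k=1
[3,4] PP/(N\S)  lex  "gave"
[4,5] N\S  lex  "with"
[3,5] PP  >  k=4
[0,5] N  >  k=3
[5,6] (S\N)/N  lex  "here"
[6,7] N  lex  "the"
[5,7] S\N  >  k=6
[0,7] S  <  k=5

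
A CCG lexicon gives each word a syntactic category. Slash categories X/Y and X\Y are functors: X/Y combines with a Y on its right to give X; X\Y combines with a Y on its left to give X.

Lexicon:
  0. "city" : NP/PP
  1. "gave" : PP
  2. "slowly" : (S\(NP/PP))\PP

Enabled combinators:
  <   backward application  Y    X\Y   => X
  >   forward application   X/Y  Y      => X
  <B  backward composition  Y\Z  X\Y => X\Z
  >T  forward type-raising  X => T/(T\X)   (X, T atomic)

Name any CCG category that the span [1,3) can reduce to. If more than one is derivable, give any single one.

S\(NP/PP)

[0,3] S   <
  [0,1] "city" : NP/PP
  [1,3] S\(NP/PP)   <
    [1,2] "gave" : PP
    [2,3] "slowly" : (S\(NP/PP))\PP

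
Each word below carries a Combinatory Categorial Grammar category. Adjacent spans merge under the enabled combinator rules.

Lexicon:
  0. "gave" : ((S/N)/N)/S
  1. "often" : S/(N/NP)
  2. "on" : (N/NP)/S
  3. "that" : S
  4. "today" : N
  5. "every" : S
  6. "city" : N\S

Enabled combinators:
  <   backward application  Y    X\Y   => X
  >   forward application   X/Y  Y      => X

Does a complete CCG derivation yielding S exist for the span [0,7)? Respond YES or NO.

YES

[0,7] S   >
  [0,5] S/N   >
    [0,4] (S/N)/N   >
      [0,1] "gave" : ((S/N)/N)/S
      [1,4] S   >
        [1,2] "often" : S/(N/NP)
        [2,4] N/NP   >
          [2,3] "on" : (N/NP)/S
          [3,4] "that" : S
    [4,5] "today" : N
  [5,7] N   <
    [5,6] "every" : S
    [6,7] "city" : N\S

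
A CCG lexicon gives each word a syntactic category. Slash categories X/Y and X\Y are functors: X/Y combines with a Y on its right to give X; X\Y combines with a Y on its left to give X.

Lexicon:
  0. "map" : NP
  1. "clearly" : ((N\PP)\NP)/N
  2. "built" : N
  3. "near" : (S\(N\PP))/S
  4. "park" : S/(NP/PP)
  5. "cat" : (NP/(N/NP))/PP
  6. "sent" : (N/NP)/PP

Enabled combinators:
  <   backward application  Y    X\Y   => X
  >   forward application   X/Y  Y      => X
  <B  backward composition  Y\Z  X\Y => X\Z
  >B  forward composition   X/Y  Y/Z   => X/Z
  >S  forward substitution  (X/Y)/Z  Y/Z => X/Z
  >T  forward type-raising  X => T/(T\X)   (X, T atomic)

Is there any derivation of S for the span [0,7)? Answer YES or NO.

YES

[0,7] S   <
  [0,1] "map" : NP
  [1,7] S\NP   <B
    [1,3] (N\PP)\NP   >
      [1,2] "clearly" : ((N\PP)\NP)/N
      [2,3] "built" : N
    [3,7] S\(N\PP)   >
      [3,4] "near" : (S\(N\PP))/S
      [4,7] S   >
        [4,5] "park" : S/(NP/PP)
        [5,7] NP/PP   >S
          [5,6] "cat" : (NP/(N/NP))/PP
          [6,7] "sent" : (N/NP)/PP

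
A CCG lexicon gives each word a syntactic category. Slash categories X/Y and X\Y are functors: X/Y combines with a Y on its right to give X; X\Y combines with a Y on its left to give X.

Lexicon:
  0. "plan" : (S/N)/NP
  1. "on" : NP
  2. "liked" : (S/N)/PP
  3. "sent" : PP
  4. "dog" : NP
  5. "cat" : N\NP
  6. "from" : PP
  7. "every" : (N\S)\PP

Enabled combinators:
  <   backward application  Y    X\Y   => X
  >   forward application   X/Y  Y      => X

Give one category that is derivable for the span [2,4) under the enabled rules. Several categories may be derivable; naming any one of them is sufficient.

S/N

[0,8] S   >
  [0,2] S/N   >
    [0,1] "plan" : (S/N)/NP
    [1,2] "on" : NP
  [2,8] N   <
    [2,6] S   >
      [2,4] S/N   >
        [2,3] "liked" : (S/N)/PP
        [3,4] "sent" : PP
      [4,6] N   <
        [4,5] "dog" : NP
        [5,6] "cat" : N\NP
    [6,8] N\S   <
      [6,7] "from" : PP
      [7,8] "every" : (N\S)\PP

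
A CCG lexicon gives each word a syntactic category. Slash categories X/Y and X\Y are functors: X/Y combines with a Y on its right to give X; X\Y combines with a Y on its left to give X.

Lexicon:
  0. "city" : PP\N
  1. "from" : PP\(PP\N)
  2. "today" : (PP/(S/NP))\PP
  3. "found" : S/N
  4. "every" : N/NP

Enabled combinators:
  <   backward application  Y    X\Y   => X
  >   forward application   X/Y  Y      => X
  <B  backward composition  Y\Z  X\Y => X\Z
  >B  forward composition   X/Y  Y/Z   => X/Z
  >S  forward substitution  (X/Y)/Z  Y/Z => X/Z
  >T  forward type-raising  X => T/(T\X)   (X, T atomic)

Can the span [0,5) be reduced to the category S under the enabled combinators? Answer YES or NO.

PP\N PP\(PP\N) (PP/(S/NP))\PP S/N N/NP
CKY chart[0,5] = {N/(N\PP), NP/(NP\PP), PP, PP/(PP\PP), S/(S\PP)}; S ∉ chart

NO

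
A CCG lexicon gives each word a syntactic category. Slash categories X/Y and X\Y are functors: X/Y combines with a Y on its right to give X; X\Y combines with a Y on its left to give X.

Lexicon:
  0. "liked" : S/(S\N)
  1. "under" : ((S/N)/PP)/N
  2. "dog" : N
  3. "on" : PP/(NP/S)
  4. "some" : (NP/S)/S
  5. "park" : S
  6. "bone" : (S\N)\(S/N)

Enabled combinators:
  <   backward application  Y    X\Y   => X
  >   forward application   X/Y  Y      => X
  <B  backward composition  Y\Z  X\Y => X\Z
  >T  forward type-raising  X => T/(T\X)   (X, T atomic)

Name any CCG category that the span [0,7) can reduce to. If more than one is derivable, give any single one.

[0,7] S   >
  [0,1] "liked" : S/(S\N)
  [1,7] S\N   <
    [1,6] S/N   >
      [1,3] (S/N)/PP   >
        [1,2] "under" : ((S/N)/PP)/N
        [2,3] "dog" : N
      [3,6] PP   >
        [3,4] "on" : PP/(NP/S)
        [4,6] NP/S   >
          [4,5] "some" : (NP/S)/S
          [5,6] "park" : S
    [6,7] "bone" : (S\N)\(S/N)

S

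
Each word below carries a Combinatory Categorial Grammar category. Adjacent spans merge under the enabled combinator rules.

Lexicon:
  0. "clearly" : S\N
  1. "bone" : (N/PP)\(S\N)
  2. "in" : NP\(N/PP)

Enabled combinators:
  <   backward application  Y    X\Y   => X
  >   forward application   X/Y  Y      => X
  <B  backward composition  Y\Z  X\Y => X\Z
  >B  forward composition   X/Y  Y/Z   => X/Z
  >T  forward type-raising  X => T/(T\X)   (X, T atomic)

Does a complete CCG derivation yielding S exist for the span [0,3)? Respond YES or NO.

S\N (N/PP)\(S\N) NP\(N/PP)
CKY chart[0,3] = {N/(N\NP), NP, NP/(NP\NP), PP/(PP\NP), S/(S\NP)}; S ∉ chart

NO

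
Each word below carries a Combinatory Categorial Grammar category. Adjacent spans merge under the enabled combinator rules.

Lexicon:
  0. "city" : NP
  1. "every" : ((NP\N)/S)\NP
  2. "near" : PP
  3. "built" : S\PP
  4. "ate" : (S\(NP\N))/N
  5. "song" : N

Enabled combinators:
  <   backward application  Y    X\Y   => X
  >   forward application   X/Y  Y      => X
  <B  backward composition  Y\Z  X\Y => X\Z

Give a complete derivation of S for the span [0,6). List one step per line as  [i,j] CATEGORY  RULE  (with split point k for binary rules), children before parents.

[0,1] NP  lex  "city"
[1,2] ((NP\N)/S)\NP  lex  "every"
[0,2] (NP\N)/S  <  k=1
[2,3] PP  lex  "near"
[3,4] S\PP  lex  "built"
[2,4] S  <  k=3
[0,4] NP\N  >  k=2
[4,5] (S\(NP\N))/N  lex  "ate"
[5,6] N  lex  "song"
[4,6] S\(NP\N)  >  k=5
[0,6] S  <  k=4

[0,6] S   <
  [0,4] NP\N   >
    [0,2] (NP\N)/S   <
      [0,1] "city" : NP
      [1,2] "every" : ((NP\N)/S)\NP
    [2,4] S   <
      [2,3] "near" : PP
      [3,4] "built" : S\PP
  [4,6] S\(NP\N)   >
    [4,5] "ate" : (S\(NP\N))/N
    [5,6] "song" : N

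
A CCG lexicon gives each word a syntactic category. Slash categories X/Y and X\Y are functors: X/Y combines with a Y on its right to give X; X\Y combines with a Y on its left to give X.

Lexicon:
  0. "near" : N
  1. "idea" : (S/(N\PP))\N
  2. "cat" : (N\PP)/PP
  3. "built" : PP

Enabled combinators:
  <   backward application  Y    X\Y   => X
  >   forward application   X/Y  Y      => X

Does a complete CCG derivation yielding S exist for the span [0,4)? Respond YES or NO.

[0,4] S   >
  [0,2] S/(N\PP)   <
    [0,1] "near" : N
    [1,2] "idea" : (S/(N\PP))\N
  [2,4] N\PP   >
    [2,3] "cat" : (N\PP)/PP
    [3,4] "built" : PP

YES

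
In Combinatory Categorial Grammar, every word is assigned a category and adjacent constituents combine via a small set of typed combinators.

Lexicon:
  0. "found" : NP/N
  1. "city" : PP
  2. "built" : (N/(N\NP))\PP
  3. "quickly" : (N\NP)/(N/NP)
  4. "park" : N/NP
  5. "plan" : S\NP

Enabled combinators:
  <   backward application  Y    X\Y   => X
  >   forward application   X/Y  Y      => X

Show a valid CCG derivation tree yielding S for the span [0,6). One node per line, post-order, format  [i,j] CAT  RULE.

[0,6] S   <
  [0,5] NP   >
    [0,1] "found" : NP/N
    [1,5] N   >
      [1,3] N/(N\NP)   <
        [1,2] "city" : PP
        [2,3] "built" : (N/(N\NP))\PP
      [3,5] N\NP   >
        [3,4] "quickly" : (N\NP)/(N/NP)
        [4,5] "park" : N/NP
  [5,6] "plan" : S\NP

[0,1] NP/N  lex  "found"
[1,2] PP  lex  "city"
[2,3] (N/(N\NP))\PP  lex  "built"
[1,3] N/(N\NP)  <  k=2
[3,4] (N\NP)/(N/NP)  lex  "quickly"
[4,5] N/NP  lex  "park"
[3,5] N\NP  >  k=4
[1,5] N  >  k=3
[0,5] NP  >  k=1
[5,6] S\NP  lex  "plan"
[0,6] S  <  k=5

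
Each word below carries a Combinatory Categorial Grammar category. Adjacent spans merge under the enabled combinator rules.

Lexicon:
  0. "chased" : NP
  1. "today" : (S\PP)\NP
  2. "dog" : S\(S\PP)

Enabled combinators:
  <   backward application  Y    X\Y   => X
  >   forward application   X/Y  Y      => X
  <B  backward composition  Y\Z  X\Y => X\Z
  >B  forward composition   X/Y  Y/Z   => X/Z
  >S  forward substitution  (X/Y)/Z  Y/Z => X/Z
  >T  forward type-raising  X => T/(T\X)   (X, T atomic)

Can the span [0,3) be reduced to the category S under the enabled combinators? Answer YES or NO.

[0,3] S   <
  [0,2] S\PP   <
    [0,1] "chased" : NP
    [1,2] "today" : (S\PP)\NP
  [2,3] "dog" : S\(S\PP)

YES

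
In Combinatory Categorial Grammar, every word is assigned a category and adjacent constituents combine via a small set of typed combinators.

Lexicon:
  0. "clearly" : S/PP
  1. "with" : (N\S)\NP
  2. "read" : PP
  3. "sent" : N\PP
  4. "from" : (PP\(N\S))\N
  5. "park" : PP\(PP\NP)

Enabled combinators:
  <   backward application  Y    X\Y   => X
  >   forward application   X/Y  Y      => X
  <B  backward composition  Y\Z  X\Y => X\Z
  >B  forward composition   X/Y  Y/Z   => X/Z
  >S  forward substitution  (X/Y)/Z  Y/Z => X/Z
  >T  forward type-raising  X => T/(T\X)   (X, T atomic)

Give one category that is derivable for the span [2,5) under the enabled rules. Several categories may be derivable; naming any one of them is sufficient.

PP\(N\S)

[0,6] S   >
  [0,1] "clearly" : S/PP
  [1,6] PP   <
    [1,5] PP\NP   <B
      [1,2] "with" : (N\S)\NP
      [2,5] PP\(N\S)   <
        [2,4] N   <
          [2,3] "read" : PP
          [3,4] "sent" : N\PP
        [4,5] "from" : (PP\(N\S))\N
    [5,6] "park" : PP\(PP\NP)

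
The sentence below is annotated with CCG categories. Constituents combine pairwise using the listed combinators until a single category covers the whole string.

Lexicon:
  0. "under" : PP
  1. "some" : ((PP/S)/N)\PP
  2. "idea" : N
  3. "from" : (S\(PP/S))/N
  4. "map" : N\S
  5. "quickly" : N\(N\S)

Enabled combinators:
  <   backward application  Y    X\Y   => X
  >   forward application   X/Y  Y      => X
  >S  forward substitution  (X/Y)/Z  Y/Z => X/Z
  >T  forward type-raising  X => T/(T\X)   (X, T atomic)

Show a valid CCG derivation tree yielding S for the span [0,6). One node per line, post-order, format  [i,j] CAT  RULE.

[0,1] PP  lex  "under"
[1,2] ((PP/S)/N)\PP  lex  "some"
[0,2] (PP/S)/N  <  k=1
[2,3] N  lex  "idea"
[0,3] PP/S  >  k=2
[3,4] (S\(PP/S))/N  lex  "from"
[4,5] N\S  lex  "map"
[5,6] N\(N\S)  lex  "quickly"
[4,6] N  <  k=5
[3,6] S\(PP/S)  >  k=4
[0,6] S  <  k=3

[0,6] S   <
  [0,3] PP/S   >
    [0,2] (PP/S)/N   <
      [0,1] "under" : PP
      [1,2] "some" : ((PP/S)/N)\PP
    [2,3] "idea" : N
  [3,6] S\(PP/S)   >
    [3,4] "from" : (S\(PP/S))/N
    [4,6] N   <
      [4,5] "map" : N\S
      [5,6] "quickly" : N\(N\S)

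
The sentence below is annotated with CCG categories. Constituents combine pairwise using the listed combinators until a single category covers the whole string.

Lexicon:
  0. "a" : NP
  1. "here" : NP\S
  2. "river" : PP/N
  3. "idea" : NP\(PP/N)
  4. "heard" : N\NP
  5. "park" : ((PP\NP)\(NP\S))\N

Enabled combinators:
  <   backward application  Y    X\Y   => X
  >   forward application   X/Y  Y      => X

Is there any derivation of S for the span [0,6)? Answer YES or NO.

NP NP\S PP/N NP\(PP/N) N\NP ((PP\NP)\(NP\S))\N
CKY chart[0,6] = {PP}; S ∉ chart

NO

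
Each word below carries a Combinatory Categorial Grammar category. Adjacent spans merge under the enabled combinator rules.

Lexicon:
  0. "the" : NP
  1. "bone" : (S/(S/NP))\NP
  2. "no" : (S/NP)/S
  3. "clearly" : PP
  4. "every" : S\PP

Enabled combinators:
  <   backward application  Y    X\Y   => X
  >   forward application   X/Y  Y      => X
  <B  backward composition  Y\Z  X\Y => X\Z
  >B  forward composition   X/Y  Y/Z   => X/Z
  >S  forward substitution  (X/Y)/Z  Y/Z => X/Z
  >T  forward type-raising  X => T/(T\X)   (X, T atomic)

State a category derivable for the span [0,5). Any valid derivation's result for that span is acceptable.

[0,5] S   >
  [0,2] S/(S/NP)   <
    [0,1] "the" : NP
    [1,2] "bone" : (S/(S/NP))\NP
  [2,5] S/NP   >
    [2,3] "no" : (S/NP)/S
    [3,5] S   <
      [3,4] "clearly" : PP
      [4,5] "every" : S\PP

S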